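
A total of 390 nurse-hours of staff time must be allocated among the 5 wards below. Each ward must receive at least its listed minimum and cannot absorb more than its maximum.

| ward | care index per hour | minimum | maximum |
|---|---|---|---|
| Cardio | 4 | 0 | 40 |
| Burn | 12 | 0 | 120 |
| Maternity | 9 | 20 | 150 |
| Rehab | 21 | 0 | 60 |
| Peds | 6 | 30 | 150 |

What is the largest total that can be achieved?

4410

Meeting every minimum uses 0+0+20+0+30 = 50 nurse-hours, leaving 340.
Rank by care index per hour: Rehab 21 > Burn 12 > Maternity 9 > Peds 6 > Cardio 4.
Rehab takes 60 more to reach its cap of 60 ; 280 left.
Burn takes 120 more to reach its cap of 120 ; 160 left.
Give Maternity 130 more to hit its cap of 150 ; 30 left.
Peds: +30 (room for 120) → 60. Pool exhausted.
Total = 12×120 + 9×150 + 21×60 + 6×60 = 4410.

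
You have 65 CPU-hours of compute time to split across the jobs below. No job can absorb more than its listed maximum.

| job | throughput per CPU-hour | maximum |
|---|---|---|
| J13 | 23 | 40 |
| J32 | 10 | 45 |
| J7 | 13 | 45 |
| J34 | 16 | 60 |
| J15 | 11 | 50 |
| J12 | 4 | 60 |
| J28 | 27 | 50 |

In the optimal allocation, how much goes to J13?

15

Rank by throughput per CPU-hour: J28 27 > J13 23 > J34 16 > J7 13 > J15 11 > J32 10 > J12 4.
J28: +50 to 50 (cap) ; 15 left.
Only 15 left; J13 takes them to reach 15.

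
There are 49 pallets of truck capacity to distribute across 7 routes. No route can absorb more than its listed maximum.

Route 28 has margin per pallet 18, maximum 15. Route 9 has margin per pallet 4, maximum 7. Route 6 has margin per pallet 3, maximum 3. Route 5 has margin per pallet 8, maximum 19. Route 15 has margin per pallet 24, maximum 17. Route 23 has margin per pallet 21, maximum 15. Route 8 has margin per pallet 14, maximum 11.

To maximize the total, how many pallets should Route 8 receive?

2

Rank by margin per pallet: Route 15 24 > Route 23 21 > Route 28 18 > Route 8 14 > Route 5 8 > Route 9 4 > Route 6 3.
Give Route 15 17 to hit its cap of 17 — 32 left.
Give Route 23 15 to hit its cap of 15 — 17 left.
Give Route 28 15 to hit its cap of 15 — 2 left.
Route 8 has room for 11 but only 2 remain, so it gets 2.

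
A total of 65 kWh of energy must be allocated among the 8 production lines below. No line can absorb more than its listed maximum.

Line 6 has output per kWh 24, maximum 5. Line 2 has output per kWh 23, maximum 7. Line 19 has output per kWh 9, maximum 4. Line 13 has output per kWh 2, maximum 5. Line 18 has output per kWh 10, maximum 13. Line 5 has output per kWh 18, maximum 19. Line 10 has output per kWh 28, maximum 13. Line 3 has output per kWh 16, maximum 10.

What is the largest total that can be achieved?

1257

Order the production lines by output per kWh: Line 10 28 > Line 6 24 > Line 2 23 > Line 5 18 > Line 3 16 > Line 18 10 > Line 19 9 > Line 13 2.
Line 10 takes 13 to reach its cap of 13 → 52 left.
Line 6 takes 5 to reach its cap of 5 → 47 left.
Give Line 2 7 to hit its cap of 7 → 40 left.
Line 5 takes 19 to reach its cap of 19 → 21 left.
Line 3 takes 10 to reach its cap of 10 → 11 left.
Only 11 left; Line 18 takes them to reach 11.
Total = 24×5 + 23×7 + 10×11 + 18×19 + 28×13 + 16×10 = 1257.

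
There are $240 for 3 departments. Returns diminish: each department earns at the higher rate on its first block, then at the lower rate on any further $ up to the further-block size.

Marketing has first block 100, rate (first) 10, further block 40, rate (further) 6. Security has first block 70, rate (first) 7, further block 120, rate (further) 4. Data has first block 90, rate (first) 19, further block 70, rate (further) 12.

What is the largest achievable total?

3350

Rank every tier by rate: Data/tier1 19 > Data/tier2 12 > Marketing/tier1 10 > Security/tier1 7 > Marketing/tier2 6 > Security/tier2 4.
Fill Data tier1 block (90 at 19) → 150 left.
Data tier2 at 12: fill all 70 → 80 left.
80 remain; put them into Marketing tier1 at 10.
Total = 19×90 + 12×70 + 10×80 = 3350.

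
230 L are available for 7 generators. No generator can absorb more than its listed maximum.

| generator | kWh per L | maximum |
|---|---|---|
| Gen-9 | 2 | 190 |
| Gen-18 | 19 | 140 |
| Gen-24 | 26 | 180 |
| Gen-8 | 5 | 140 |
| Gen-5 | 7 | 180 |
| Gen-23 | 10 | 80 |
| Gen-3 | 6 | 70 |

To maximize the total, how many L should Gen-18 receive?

50

Rank by kWh per L: Gen-24 26 > Gen-18 19 > Gen-23 10 > Gen-5 7 > Gen-3 6 > Gen-8 5 > Gen-9 2.
Give Gen-24 180 to hit its cap of 180 ; 50 left.
Only 50 left; Gen-18 takes them to reach 50.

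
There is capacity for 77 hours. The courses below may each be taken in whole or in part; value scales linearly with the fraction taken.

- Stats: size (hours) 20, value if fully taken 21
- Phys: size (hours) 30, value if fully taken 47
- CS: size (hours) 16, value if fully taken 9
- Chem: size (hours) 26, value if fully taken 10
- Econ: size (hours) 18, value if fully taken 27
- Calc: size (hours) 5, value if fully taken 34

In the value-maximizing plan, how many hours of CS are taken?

Sort by value density: Calc 34/5≈6.8, Phys 47/30≈1.57, Econ 27/18≈1.5, Stats 21/20≈1.05, CS 9/16≈0.562, Chem 10/26≈0.385.
Take all of Calc (5 hours, value 34) → 72 hours left.
Phys: take in full, 30 hours for value 47 → 42 left.
All 18 hours of Econ fit (value 27) → 24 remain.
Take all of Stats (20 hours, value 21) → 4 hours left.
4 hours left: a 4/16 share of CS gives 9×4/16 = 2.25.

4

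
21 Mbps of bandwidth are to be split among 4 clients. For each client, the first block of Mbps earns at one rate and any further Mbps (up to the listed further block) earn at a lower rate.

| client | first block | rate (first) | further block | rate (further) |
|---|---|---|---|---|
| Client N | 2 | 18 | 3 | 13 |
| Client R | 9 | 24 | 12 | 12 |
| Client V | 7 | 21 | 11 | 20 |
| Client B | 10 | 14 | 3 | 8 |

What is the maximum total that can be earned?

463

Order all 8 blocks by rate: Client R/tier1 24 > Client V/tier1 21 > Client V/tier2 20 > Client N/tier1 18 > Client B/tier1 14 > Client N/tier2 13 > Client R/tier2 12 > Client B/tier2 8.
Client R tier1 at 24: fill all 9 ; 12 left.
Fill Client V tier1 block (7 at 21) ; 5 left.
5 remain; put them into Client V tier2 at 20.
Total = 24×9 + 21×7 + 20×5 = 463.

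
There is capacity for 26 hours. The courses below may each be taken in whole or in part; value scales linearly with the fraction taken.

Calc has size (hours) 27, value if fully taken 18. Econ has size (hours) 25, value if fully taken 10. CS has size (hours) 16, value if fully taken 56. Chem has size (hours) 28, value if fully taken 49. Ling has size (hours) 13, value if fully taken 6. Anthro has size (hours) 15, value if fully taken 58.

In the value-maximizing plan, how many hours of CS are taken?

Rank by value-to-size ratio: Anthro 58/15≈3.87, CS 56/16≈3.5, Chem 49/28≈1.75, Calc 18/27≈0.667, Ling 6/13≈0.462, Econ 10/25≈0.4.
Anthro: take in full, 15 hours for value 58 → 11 left.
Only 11 hours remain; take 11/16 of CS for value 56×11/16 = 38.5.

11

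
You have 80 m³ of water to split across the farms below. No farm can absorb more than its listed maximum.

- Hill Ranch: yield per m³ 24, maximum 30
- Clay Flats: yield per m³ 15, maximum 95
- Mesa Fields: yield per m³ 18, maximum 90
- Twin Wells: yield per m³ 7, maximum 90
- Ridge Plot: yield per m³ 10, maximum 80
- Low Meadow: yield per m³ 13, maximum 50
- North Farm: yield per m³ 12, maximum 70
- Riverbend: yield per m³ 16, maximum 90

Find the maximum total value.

1620

Rank by yield per m³: Hill Ranch 24 > Mesa Fields 18 > Riverbend 16 > Clay Flats 15 > Low Meadow 13 > North Farm 12 > Ridge Plot 10 > Twin Wells 7.
Hill Ranch: +30 to 30 (cap) — 50 left.
Mesa Fields has room for 90 but only 50 remain, so it gets 50.
Total = 24×30 + 18×50 = 1620.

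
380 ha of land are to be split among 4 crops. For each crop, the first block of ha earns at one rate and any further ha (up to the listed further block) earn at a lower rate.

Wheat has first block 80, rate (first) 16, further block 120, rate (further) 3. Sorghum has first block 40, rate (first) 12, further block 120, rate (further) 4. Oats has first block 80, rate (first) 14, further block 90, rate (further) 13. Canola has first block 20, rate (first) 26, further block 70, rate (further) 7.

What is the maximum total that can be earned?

Rank every tier by rate: Canola/T1 26 > Wheat/T1 16 > Oats/T1 14 > Oats/T2 13 > Sorghum/T1 12 > Canola/T2 7 > Sorghum/T2 4 > Wheat/T2 3.
Canola T1 at 26: fill all 20 — 360 left.
Fill Wheat T1 block (80 at 16) — 280 left.
Oats T1 at 14: fill all 80 — 200 left.
Fill Oats T2 block (90 at 13) — 110 left.
Sorghum T1 at 12: fill all 40 — 70 left.
Fill Canola T2 block (70 at 7) — 0 left.
Total = 26×20 + 16×80 + 14×80 + 13×90 + 12×40 + 7×70 = 5060.

5060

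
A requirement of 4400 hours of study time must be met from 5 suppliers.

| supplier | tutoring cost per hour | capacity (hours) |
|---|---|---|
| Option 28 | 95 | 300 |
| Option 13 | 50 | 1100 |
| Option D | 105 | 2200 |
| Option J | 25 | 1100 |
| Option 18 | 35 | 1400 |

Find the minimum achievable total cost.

212500

Cheapest first:
Take 1100 from Option J at 25 → need 3300 more.
Option 18 (35): use full 1400 → 1900 hours to go.
Option 13 at 50: take all 1100 hours → 800 still needed.
Option 28 at 95: take all 300 hours → 500 still needed.
Option D (105): take the remaining 500 → done.
Cost = 1100×25 + 1400×35 + 1100×50 + 300×95 + 500×105 = 212500.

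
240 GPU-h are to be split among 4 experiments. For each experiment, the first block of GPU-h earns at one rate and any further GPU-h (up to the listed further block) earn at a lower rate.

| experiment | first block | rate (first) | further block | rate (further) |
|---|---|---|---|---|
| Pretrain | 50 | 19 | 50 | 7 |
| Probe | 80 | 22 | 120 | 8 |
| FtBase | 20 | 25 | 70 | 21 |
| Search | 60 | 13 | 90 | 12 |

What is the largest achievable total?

Order all 8 blocks by rate: FtBase/T1 25 > Probe/T1 22 > FtBase/T2 21 > Pretrain/T1 19 > Search/T1 13 > Search/T2 12 > Probe/T2 8 > Pretrain/T2 7.
FtBase/T1 (25): +20 → 220 left.
Probe T1 at 22: fill all 80 → 140 left.
Fill FtBase T2 block (70 at 21) → 70 left.
Pretrain/T1 (19): +50 → 20 left.
Search/T1: +20 of 60 at 13; pool empty.
Total = 25×20 + 22×80 + 21×70 + 19×50 + 13×20 = 4940.

4940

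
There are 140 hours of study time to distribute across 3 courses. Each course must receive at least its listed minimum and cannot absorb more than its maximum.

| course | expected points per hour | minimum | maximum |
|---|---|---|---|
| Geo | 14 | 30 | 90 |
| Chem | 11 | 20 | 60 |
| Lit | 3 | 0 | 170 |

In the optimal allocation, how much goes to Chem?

Meeting every minimum uses 30+20+0 = 50 hours, leaving 90.
Order the courses by expected points per hour: Geo 14 > Chem 11 > Lit 3.
Geo takes 60 more to reach its cap of 90 — 30 left.
Only 30 left; Chem takes them to reach 50.

50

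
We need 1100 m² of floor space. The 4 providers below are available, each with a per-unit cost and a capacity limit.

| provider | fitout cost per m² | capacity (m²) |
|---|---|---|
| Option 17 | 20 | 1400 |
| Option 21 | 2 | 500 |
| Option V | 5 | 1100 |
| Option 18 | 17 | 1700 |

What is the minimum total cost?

Cheapest first:
Option 21 (2): use full 500 — 600 m² to go.
Option V at 5: take 600 of its 1100 — requirement met.
Option 18, Option 17: unused.
Cost = 500×2 + 600×5 = 4000.

4000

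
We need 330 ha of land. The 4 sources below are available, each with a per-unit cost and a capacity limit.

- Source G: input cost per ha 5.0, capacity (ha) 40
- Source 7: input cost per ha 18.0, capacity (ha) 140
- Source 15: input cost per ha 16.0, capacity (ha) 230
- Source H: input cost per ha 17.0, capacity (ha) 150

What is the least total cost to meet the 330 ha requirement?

4900

Cheapest first:
Source G (5.0): use full 40 → 290 ha to go.
Source 15 at 16.0: take all 230 ha → 60 still needed.
Source H (17.0): take the remaining 60 → done.
Source 7: unused.
Cost = 40×5.0 + 230×16.0 + 60×17.0 = 4900.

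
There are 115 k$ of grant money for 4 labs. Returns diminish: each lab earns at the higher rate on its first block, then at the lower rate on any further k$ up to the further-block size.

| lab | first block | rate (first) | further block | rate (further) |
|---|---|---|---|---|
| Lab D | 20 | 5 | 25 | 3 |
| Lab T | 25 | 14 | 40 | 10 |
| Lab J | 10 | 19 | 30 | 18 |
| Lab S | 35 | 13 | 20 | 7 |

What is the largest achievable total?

Order all 8 blocks by rate: Lab J/first 19 > Lab J/second 18 > Lab T/first 14 > Lab S/first 13 > Lab T/second 10 > Lab S/second 7 > Lab D/first 5 > Lab D/second 3.
Lab J first at 19: fill all 10 ; 105 left.
Lab J second at 18: fill all 30 ; 75 left.
Fill Lab T first block (25 at 14) ; 50 left.
Lab S first at 13: fill all 35 ; 15 left.
Lab T/second: +15 of 40 at 10; pool empty.
Total = 19×10 + 18×30 + 14×25 + 13×35 + 10×15 = 1685.

1685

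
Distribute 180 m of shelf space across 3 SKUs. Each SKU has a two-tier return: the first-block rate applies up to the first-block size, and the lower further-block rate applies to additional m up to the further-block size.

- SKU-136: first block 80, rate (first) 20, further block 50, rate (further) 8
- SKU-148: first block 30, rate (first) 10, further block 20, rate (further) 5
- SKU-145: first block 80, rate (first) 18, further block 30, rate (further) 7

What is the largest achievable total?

3240

Rank every tier by rate: SKU-136/T1 20 > SKU-145/T1 18 > SKU-148/T1 10 > SKU-136/T2 8 > SKU-145/T2 7 > SKU-148/T2 5.
SKU-136 T1 at 20: fill all 80 ; 100 left.
Fill SKU-145 T1 block (80 at 18) ; 20 left.
SKU-148 T1 at 10: only 20 left, fill 20.
Total = 20×80 + 18×80 + 10×20 = 3240.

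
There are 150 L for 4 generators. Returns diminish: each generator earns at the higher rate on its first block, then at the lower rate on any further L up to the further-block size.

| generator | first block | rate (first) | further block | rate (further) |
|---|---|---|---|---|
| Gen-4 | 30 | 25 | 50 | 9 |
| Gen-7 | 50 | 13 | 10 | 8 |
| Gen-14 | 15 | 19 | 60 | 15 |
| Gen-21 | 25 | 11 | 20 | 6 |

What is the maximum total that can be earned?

2520

Treat each block as its own option and order by rate: Gen-4/tier1 25 > Gen-14/tier1 19 > Gen-14/tier2 15 > Gen-7/tier1 13 > Gen-21/tier1 11 > Gen-4/tier2 9 > Gen-7/tier2 8 > Gen-21/tier2 6.
Fill Gen-4 tier1 block (30 at 25) ; 120 left.
Fill Gen-14 tier1 block (15 at 19) ; 105 left.
Gen-14/tier2 (15): +60 ; 45 left.
Gen-7/tier1: +45 of 50 at 13; pool empty.
Total = 25×30 + 19×15 + 15×60 + 13×45 = 2520.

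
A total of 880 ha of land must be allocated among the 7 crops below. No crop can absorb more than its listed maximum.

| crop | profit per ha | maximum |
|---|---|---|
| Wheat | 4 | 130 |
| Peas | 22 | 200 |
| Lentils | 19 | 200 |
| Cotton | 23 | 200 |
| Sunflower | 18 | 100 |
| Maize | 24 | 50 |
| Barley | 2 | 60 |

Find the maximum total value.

16320

Rank by profit per ha: Maize 24 > Cotton 23 > Peas 22 > Lentils 19 > Sunflower 18 > Wheat 4 > Barley 2.
Maize takes 50 to reach its cap of 50 ; 830 left.
Cotton takes 200 to reach its cap of 200 ; 630 left.
Give Peas 200 to hit its cap of 200 ; 430 left.
Give Lentils 200 to hit its cap of 200 ; 230 left.
Give Sunflower 100 to hit its cap of 100 ; 130 left.
Wheat takes 130 to reach its cap of 130 ; 0 left.
Total = 4×130 + 22×200 + 19×200 + 23×200 + 18×100 + 24×50 = 16320.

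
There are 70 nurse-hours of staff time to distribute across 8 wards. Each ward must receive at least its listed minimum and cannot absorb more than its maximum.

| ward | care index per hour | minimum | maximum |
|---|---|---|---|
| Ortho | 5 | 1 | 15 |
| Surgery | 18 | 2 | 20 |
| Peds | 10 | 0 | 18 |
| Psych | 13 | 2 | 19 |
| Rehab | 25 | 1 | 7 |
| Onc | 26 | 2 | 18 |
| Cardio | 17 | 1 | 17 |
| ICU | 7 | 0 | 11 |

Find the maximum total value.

1388

Meeting every minimum uses 1+2+0+2+1+2+1+0 = 9 nurse-hours, leaving 61.
Order the wards by care index per hour: Onc 26 > Rehab 25 > Surgery 18 > Cardio 17 > Psych 13 > Peds 10 > ICU 7 > Ortho 5.
Give Onc 16 more to hit its cap of 18 ; 45 left.
Give Rehab 6 more to hit its cap of 7 ; 39 left.
Surgery takes 18 more to reach its cap of 20 ; 21 left.
Give Cardio 16 more to hit its cap of 17 ; 5 left.
Psych has room for 17 more but only 5 remain, so it gets 7.
Total = 5×1 + 18×20 + 13×7 + 25×7 + 26×18 + 17×17 = 1388.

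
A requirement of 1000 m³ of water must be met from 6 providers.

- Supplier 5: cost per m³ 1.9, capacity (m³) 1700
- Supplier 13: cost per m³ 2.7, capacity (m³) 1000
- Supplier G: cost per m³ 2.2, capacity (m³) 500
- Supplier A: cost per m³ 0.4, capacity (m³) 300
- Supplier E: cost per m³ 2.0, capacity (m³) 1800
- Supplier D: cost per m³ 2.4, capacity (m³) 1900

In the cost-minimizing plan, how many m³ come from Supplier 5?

700

Use providers in increasing cost order.
Supplier A (0.4): use full 300 ; 700 m³ to go.
Take 700 from Supplier 5 at 1.9 to finish.
Supplier E, Supplier G, Supplier D, Supplier 13: unused.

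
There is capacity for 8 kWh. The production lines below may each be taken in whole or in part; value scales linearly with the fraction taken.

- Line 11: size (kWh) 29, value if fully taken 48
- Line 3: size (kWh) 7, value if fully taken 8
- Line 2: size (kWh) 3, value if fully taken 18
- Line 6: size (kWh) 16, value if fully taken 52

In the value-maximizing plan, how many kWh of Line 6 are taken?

Sort by value density: Line 2 18/3≈6, Line 6 52/16≈3.25, Line 11 48/29≈1.66, Line 3 8/7≈1.14.
Take all of Line 2 (3 kWh, value 18) ; 5 kWh left.
Only 5 kWh remain; take 5/16 of Line 6 for value 52×5/16 = 16.25.

5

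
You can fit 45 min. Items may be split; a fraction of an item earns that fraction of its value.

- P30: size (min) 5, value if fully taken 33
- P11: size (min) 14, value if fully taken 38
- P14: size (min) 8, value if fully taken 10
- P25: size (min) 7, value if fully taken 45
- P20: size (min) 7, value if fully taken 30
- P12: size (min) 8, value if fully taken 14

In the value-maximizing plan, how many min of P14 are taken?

4

Rank by value-to-size ratio: P30 33/5≈6.6, P25 45/7≈6.43, P20 30/7≈4.29, P11 38/14≈2.71, P12 14/8≈1.75, P14 10/8≈1.25.
P30: take in full, 5 min for value 33 ; 40 left.
Take all of P25 (7 min, value 45) ; 33 min left.
Take all of P20 (7 min, value 30) ; 26 min left.
P11: take in full, 14 min for value 38 ; 12 left.
P12: take in full, 8 min for value 14 ; 4 left.
Fill the last 4 min with part of P14: 4/8 of it earns 5.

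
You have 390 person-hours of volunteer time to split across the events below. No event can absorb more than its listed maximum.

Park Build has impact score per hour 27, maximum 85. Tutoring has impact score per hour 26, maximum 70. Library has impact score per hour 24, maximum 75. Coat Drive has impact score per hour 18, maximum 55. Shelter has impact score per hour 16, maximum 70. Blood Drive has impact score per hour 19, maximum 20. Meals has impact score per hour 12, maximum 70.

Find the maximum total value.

8585

Highest impact score per hour first: Park Build 27 > Tutoring 26 > Library 24 > Blood Drive 19 > Coat Drive 18 > Shelter 16 > Meals 12.
Give Park Build 85 to hit its cap of 85 — 305 left.
Tutoring: +70 to 70 (cap) — 235 left.
Library: +75 to 75 (cap) — 160 left.
Blood Drive takes 20 to reach its cap of 20 — 140 left.
Coat Drive: +55 to 55 (cap) — 85 left.
Give Shelter 70 to hit its cap of 70 — 15 left.
Only 15 left; Meals takes them to reach 15.
Total = 27×85 + 26×70 + 24×75 + 18×55 + 16×70 + 19×20 + 12×15 = 8585.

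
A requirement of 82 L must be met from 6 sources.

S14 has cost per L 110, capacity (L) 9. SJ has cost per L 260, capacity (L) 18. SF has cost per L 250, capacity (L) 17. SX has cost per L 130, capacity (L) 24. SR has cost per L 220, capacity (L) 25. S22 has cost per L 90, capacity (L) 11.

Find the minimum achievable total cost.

13850

Cheapest first:
Take 11 from S22 at 90 ; need 71 more.
Take 9 from S14 at 110 ; need 62 more.
Take 24 from SX at 130 ; need 38 more.
Take 25 from SR at 220 ; need 13 more.
SF at 250: take 13 of its 17 ; requirement met.
SJ: unused.
Cost = 11×90 + 9×110 + 24×130 + 25×220 + 13×250 = 13850.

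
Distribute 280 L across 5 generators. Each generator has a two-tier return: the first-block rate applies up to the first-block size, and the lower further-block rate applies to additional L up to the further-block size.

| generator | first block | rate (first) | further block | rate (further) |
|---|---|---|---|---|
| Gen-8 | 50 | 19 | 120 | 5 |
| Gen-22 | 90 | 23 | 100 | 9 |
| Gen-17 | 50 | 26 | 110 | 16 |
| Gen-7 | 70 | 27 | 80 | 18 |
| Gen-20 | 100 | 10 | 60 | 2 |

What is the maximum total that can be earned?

Order all 10 blocks by rate: Gen-7/first 27 > Gen-17/first 26 > Gen-22/first 23 > Gen-8/first 19 > Gen-7/second 18 > Gen-17/second 16 > Gen-20/first 10 > Gen-22/second 9 > Gen-8/second 5 > Gen-20/second 2.
Gen-7/first (27): +70 ; 210 left.
Gen-17/first (26): +50 ; 160 left.
Gen-22 first at 23: fill all 90 ; 70 left.
Gen-8/first (19): +50 ; 20 left.
20 remain; put them into Gen-7 second at 18.
Total = 27×70 + 26×50 + 23×90 + 19×50 + 18×20 = 6570.

6570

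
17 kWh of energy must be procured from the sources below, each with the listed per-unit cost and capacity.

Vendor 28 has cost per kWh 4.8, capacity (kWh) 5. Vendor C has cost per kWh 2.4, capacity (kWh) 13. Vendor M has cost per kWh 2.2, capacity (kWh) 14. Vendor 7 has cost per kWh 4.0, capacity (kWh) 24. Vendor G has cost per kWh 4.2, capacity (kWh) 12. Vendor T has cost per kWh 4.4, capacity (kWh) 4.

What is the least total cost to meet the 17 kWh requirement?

38

Cheapest first:
Vendor M at 2.2: take all 14 kWh — 3 still needed.
Vendor C at 2.4: take 3 of its 13 — requirement met.
Vendor 7, Vendor G, Vendor T, Vendor 28: unused.
Cost = 14×2.2 + 3×2.4 = 38.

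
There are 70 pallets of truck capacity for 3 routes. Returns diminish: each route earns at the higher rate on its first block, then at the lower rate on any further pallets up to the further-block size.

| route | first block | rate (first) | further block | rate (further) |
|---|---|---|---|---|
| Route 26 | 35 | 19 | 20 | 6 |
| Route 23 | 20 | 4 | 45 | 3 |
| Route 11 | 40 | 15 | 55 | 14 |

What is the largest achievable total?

Treat each block as its own option and order by rate: Route 26/tier1 19 > Route 11/tier1 15 > Route 11/tier2 14 > Route 26/tier2 6 > Route 23/tier1 4 > Route 23/tier2 3.
Fill Route 26 tier1 block (35 at 19) — 35 left.
35 remain; put them into Route 11 tier1 at 15.
Total = 19×35 + 15×35 = 1190.

1190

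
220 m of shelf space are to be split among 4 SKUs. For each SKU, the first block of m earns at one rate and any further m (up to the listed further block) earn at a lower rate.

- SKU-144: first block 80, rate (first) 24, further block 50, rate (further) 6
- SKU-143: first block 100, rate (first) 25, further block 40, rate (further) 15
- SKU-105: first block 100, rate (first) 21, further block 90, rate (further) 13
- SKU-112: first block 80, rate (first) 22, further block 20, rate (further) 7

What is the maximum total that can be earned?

5300

Order all 8 blocks by rate: SKU-143/T1 25 > SKU-144/T1 24 > SKU-112/T1 22 > SKU-105/T1 21 > SKU-143/T2 15 > SKU-105/T2 13 > SKU-112/T2 7 > SKU-144/T2 6.
SKU-143/T1 (25): +100 ; 120 left.
SKU-144 T1 at 24: fill all 80 ; 40 left.
40 remain; put them into SKU-112 T1 at 22.
Total = 25×100 + 24×80 + 22×40 = 5300.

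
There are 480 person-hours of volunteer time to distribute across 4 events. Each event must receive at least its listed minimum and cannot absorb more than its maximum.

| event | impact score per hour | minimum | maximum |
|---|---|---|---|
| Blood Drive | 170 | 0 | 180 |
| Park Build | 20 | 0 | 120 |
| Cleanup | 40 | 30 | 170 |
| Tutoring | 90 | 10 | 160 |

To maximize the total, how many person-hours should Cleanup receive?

140

Meeting every minimum uses 0+0+30+10 = 40 person-hours, leaving 440.
Rank by impact score per hour: Blood Drive 170 > Tutoring 90 > Cleanup 40 > Park Build 20.
Blood Drive takes 180 more to reach its cap of 180 — 260 left.
Tutoring takes 150 more to reach its cap of 160 — 110 left.
Cleanup has room for 140 more but only 110 remain, so it gets 140.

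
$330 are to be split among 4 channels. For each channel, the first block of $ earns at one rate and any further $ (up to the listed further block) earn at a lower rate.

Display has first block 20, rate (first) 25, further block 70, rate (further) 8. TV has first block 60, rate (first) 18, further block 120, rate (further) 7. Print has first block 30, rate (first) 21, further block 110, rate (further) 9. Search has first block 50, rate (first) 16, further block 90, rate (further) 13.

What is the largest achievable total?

4900

Order all 8 blocks by rate: Display/tier1 25 > Print/tier1 21 > TV/tier1 18 > Search/tier1 16 > Search/tier2 13 > Print/tier2 9 > Display/tier2 8 > TV/tier2 7.
Display/tier1 (25): +20 — 310 left.
Fill Print tier1 block (30 at 21) — 280 left.
Fill TV tier1 block (60 at 18) — 220 left.
Search/tier1 (16): +50 — 170 left.
Search/tier2 (13): +90 — 80 left.
Print tier2 at 9: only 80 left, fill 80.
Total = 25×20 + 21×30 + 18×60 + 16×50 + 13×90 + 9×80 = 4900.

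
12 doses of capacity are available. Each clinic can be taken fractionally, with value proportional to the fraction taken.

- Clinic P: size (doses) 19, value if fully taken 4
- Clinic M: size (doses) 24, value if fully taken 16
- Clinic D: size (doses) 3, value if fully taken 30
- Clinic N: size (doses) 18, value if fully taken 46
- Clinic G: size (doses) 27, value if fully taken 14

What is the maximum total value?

Sort by value density: Clinic D 30/3≈10, Clinic N 46/18≈2.56, Clinic M 16/24≈0.667, Clinic G 14/27≈0.519, Clinic P 4/19≈0.211.
Take all of Clinic D (3 doses, value 30) → 9 doses left.
Only 9 doses remain; take 9/18 of Clinic N for value 46×9/18 = 23.
Total value = 53.

53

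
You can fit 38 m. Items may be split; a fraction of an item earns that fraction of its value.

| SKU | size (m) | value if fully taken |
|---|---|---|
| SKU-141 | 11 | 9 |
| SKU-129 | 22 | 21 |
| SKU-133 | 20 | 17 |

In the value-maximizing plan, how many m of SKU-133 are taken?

16

Best value per unit of size first: SKU-129 21/22≈0.955, SKU-133 17/20≈0.85, SKU-141 9/11≈0.818.
All 22 m of SKU-129 fit (value 21) — 16 remain.
Fill the last 16 m with part of SKU-133: 16/20 of it earns 13.6.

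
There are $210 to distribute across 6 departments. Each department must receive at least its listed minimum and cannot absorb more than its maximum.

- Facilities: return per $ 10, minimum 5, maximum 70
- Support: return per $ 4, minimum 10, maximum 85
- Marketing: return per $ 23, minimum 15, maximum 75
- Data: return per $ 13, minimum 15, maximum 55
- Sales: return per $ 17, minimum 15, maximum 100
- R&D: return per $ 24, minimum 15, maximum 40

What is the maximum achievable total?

Meeting every minimum uses 5+10+15+15+15+15 = 75 $, leaving 135.
Order the departments by return per $: R&D 24 > Marketing 23 > Sales 17 > Data 13 > Facilities 10 > Support 4.
R&D takes 25 more to reach its cap of 40 ; 110 left.
Give Marketing 60 more to hit its cap of 75 ; 50 left.
Only 50 left; Sales takes them to reach 65.
Total = 10×5 + 4×10 + 23×75 + 13×15 + 17×65 + 24×40 = 4075.

4075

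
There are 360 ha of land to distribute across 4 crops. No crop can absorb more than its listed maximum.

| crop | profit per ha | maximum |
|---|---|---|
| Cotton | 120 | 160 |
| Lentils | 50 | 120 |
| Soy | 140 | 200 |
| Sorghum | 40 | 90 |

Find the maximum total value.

Order the crops by profit per ha: Soy 140 > Cotton 120 > Lentils 50 > Sorghum 40.
Soy takes 200 to reach its cap of 200 ; 160 left.
Cotton: +160 to 160 (cap) ; 0 left.
Total = 120×160 + 140×200 = 47200.

47200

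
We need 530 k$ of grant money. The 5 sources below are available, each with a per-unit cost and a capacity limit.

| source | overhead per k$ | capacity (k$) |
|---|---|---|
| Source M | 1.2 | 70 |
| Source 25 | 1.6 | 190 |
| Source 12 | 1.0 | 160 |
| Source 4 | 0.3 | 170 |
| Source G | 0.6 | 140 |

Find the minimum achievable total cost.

Cheapest first:
Take 170 from Source 4 at 0.3 → need 360 more.
Take 140 from Source G at 0.6 → need 220 more.
Source 12 (1.0): use full 160 → 60 k$ to go.
Source M (1.2): take the remaining 60 → done.
Source 25: unused.
Cost = 170×0.3 + 140×0.6 + 160×1.0 + 60×1.2 = 367.

367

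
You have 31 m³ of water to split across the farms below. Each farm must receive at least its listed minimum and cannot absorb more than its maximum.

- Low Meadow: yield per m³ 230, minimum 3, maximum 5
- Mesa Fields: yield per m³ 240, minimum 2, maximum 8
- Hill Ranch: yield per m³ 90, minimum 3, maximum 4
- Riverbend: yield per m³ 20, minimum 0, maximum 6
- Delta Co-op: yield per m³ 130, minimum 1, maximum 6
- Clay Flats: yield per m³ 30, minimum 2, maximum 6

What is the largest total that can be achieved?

Meeting every minimum uses 3+2+3+0+1+2 = 11 m³, leaving 20.
Rank by yield per m³: Mesa Fields 240 > Low Meadow 230 > Delta Co-op 130 > Hill Ranch 90 > Clay Flats 30 > Riverbend 20.
Mesa Fields: +6 to 8 (cap) → 14 left.
Give Low Meadow 2 more to hit its cap of 5 → 12 left.
Delta Co-op takes 5 more to reach its cap of 6 → 7 left.
Hill Ranch takes 1 more to reach its cap of 4 → 6 left.
Clay Flats: +4 to 6 (cap) → 2 left.
Riverbend has room for 6 more but only 2 remain, so it gets 2.
Total = 230×5 + 240×8 + 90×4 + 20×2 + 130×6 + 30×6 = 4430.

4430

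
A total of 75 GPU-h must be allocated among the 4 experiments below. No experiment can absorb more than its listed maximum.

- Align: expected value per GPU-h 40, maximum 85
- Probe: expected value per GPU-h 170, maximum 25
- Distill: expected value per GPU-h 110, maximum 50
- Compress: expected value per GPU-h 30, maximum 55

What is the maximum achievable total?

Rank by expected value per GPU-h: Probe 170 > Distill 110 > Align 40 > Compress 30.
Probe: +25 to 25 (cap) ; 50 left.
Distill: +50 to 50 (cap) ; 0 left.
Total = 170×25 + 110×50 = 9750.

9750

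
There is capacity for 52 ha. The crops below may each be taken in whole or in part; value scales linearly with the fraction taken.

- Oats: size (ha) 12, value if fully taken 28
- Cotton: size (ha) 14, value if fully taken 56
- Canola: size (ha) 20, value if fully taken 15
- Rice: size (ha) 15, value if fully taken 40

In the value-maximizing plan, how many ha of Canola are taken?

Sort by value density: Cotton 56/14≈4, Rice 40/15≈2.67, Oats 28/12≈2.33, Canola 15/20≈0.75.
Take all of Cotton (14 ha, value 56) ; 38 ha left.
All 15 ha of Rice fit (value 40) ; 23 remain.
Oats: take in full, 12 ha for value 28 ; 11 left.
Only 11 ha remain; take 11/20 of Canola for value 15×11/20 = 8.25.

11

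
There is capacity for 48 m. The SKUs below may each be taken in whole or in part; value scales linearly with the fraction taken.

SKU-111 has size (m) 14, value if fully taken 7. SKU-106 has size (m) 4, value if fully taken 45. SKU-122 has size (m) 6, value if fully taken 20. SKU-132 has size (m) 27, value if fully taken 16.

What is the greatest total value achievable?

Sort by value density: SKU-106 45/4≈11.2, SKU-122 20/6≈3.33, SKU-132 16/27≈0.593, SKU-111 7/14≈0.5.
Take all of SKU-106 (4 m, value 45) → 44 m left.
All 6 m of SKU-122 fit (value 20) → 38 remain.
Take all of SKU-132 (27 m, value 16) → 11 m left.
Only 11 m remain; take 11/14 of SKU-111 for value 7×11/14 = 5.5.
Total value = 86.5.

86.5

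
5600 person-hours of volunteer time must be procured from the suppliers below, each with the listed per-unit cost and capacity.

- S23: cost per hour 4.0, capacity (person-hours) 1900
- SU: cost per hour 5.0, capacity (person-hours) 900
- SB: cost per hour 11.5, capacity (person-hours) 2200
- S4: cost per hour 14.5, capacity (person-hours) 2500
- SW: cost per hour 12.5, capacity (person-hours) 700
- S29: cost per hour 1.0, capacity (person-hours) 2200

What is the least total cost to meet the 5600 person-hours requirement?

Cheapest first:
Take 2200 from S29 at 1.0 — need 3400 more.
S23 (4.0): use full 1900 — 1500 person-hours to go.
Take 900 from SU at 5.0 — need 600 more.
SB (11.5): take the remaining 600 — done.
SW, S4: unused.
Cost = 2200×1.0 + 1900×4.0 + 900×5.0 + 600×11.5 = 21200.

21200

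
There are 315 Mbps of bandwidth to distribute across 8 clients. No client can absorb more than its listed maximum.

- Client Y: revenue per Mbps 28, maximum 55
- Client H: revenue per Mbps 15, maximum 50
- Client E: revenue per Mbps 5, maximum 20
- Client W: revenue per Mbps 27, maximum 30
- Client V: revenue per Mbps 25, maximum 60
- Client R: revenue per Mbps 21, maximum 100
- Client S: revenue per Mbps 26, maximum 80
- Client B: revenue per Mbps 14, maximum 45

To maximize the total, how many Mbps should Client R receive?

90

Order the clients by revenue per Mbps: Client Y 28 > Client W 27 > Client S 26 > Client V 25 > Client R 21 > Client H 15 > Client B 14 > Client E 5.
Give Client Y 55 to hit its cap of 55 ; 260 left.
Give Client W 30 to hit its cap of 30 ; 230 left.
Give Client S 80 to hit its cap of 80 ; 150 left.
Client V: +60 to 60 (cap) ; 90 left.
Client R: +90 (room for 100) → 90. Pool exhausted.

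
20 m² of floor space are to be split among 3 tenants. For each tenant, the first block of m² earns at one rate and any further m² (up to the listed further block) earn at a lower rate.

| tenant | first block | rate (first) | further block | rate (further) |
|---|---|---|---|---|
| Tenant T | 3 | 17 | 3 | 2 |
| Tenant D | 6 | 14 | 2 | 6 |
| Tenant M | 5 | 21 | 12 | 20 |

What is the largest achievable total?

Rank every tier by rate: Tenant M/first 21 > Tenant M/second 20 > Tenant T/first 17 > Tenant D/first 14 > Tenant D/second 6 > Tenant T/second 2.
Tenant M/first (21): +5 → 15 left.
Tenant M/second (20): +12 → 3 left.
Tenant T first at 17: fill all 3 → 0 left.
Total = 21×5 + 20×12 + 17×3 = 396.

396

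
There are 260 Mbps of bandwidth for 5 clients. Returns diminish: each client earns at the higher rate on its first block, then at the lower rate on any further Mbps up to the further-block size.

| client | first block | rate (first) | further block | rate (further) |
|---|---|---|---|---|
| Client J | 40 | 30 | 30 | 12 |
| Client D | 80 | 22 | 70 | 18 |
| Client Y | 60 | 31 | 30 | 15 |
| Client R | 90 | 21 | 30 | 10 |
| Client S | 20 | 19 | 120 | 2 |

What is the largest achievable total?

Rank every tier by rate: Client Y/first 31 > Client J/first 30 > Client D/first 22 > Client R/first 21 > Client S/first 19 > Client D/second 18 > Client Y/second 15 > Client J/second 12 > Client R/second 10 > Client S/second 2.
Client Y first at 31: fill all 60 → 200 left.
Client J/first (30): +40 → 160 left.
Fill Client D first block (80 at 22) → 80 left.
Client R first at 21: only 80 left, fill 80.
Total = 31×60 + 30×40 + 22×80 + 21×80 = 6500.

6500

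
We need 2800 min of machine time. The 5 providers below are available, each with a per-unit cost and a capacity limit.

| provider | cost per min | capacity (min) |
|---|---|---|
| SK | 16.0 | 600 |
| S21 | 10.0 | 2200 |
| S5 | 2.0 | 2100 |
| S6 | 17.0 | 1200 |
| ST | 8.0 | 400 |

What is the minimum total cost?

10400

Cheapest first:
Take 2100 from S5 at 2.0 ; need 700 more.
ST at 8.0: take all 400 min ; 300 still needed.
S21 (10.0): take the remaining 300 ; done.
SK, S6: unused.
Cost = 2100×2.0 + 400×8.0 + 300×10.0 = 10400.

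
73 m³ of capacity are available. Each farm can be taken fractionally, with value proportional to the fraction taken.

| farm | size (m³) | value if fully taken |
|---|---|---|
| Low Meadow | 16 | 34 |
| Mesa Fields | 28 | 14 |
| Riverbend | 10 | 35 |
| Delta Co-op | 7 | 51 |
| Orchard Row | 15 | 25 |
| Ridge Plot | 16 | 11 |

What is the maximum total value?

160.5

Sort by value density: Delta Co-op 51/7≈7.29, Riverbend 35/10≈3.5, Low Meadow 34/16≈2.12, Orchard Row 25/15≈1.67, Ridge Plot 11/16≈0.688, Mesa Fields 14/28≈0.5.
Take all of Delta Co-op (7 m³, value 51) → 66 m³ left.
Riverbend: take in full, 10 m³ for value 35 → 56 left.
All 16 m³ of Low Meadow fit (value 34) → 40 remain.
Take all of Orchard Row (15 m³, value 25) → 25 m³ left.
Take all of Ridge Plot (16 m³, value 11) → 9 m³ left.
9 m³ left: a 9/28 share of Mesa Fields gives 14×9/28 = 4.5.
Total value = 160.5.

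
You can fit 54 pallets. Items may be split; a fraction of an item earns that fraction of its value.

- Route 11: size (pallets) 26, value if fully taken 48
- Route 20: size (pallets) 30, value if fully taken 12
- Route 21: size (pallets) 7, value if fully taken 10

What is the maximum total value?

Sort by value density: Route 11 48/26≈1.85, Route 21 10/7≈1.43, Route 20 12/30≈0.4.
All 26 pallets of Route 11 fit (value 48) → 28 remain.
Take all of Route 21 (7 pallets, value 10) → 21 pallets left.
21 pallets left: a 21/30 share of Route 20 gives 12×21/30 = 8.4.
Total value = 66.4.

66.4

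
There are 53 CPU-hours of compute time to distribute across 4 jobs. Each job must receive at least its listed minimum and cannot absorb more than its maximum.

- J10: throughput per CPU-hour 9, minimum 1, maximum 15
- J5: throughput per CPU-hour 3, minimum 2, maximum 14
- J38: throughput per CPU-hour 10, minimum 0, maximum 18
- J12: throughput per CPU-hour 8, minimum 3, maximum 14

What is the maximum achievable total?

445

Meeting every minimum uses 1+2+0+3 = 6 CPU-hours, leaving 47.
Order the jobs by throughput per CPU-hour: J38 10 > J10 9 > J12 8 > J5 3.
J38: +18 to 18 (cap) — 29 left.
J10 takes 14 more to reach its cap of 15 — 15 left.
Give J12 11 more to hit its cap of 14 — 4 left.
Only 4 left; J5 takes them to reach 6.
Total = 9×15 + 3×6 + 10×18 + 8×14 = 445.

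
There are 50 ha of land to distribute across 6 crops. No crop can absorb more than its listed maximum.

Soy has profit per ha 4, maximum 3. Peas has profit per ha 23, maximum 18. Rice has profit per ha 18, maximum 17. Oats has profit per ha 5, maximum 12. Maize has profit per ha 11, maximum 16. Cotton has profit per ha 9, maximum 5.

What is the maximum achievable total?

885

Order the crops by profit per ha: Peas 23 > Rice 18 > Maize 11 > Cotton 9 > Oats 5 > Soy 4.
Peas: +18 to 18 (cap) → 32 left.
Give Rice 17 to hit its cap of 17 → 15 left.
Maize: +15 (room for 16) → 15. Pool exhausted.
Total = 23×18 + 18×17 + 11×15 = 885.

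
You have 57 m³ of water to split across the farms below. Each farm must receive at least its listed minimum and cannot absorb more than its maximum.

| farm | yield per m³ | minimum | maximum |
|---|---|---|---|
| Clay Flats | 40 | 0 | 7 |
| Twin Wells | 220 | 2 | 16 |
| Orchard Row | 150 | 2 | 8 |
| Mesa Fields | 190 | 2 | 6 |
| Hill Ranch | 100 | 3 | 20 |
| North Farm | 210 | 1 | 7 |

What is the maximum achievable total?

9330

Meeting every minimum uses 0+2+2+2+3+1 = 10 m³, leaving 47.
Highest yield per m³ first: Twin Wells 220 > North Farm 210 > Mesa Fields 190 > Orchard Row 150 > Hill Ranch 100 > Clay Flats 40.
Twin Wells takes 14 more to reach its cap of 16 → 33 left.
Give North Farm 6 more to hit its cap of 7 → 27 left.
Mesa Fields: +4 to 6 (cap) → 23 left.
Give Orchard Row 6 more to hit its cap of 8 → 17 left.
Hill Ranch takes 17 more to reach its cap of 20 → 0 left.
Total = 220×16 + 150×8 + 190×6 + 100×20 + 210×7 = 9330.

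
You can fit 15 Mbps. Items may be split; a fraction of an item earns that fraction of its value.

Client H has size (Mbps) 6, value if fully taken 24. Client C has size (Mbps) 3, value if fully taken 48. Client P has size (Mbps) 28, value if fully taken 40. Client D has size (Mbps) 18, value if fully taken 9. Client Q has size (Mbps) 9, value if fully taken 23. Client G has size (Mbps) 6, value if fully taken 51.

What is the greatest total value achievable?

123

Rank by value-to-size ratio: Client C 48/3≈16, Client G 51/6≈8.5, Client H 24/6≈4, Client Q 23/9≈2.56, Client P 40/28≈1.43, Client D 9/18≈0.5.
Take all of Client C (3 Mbps, value 48) — 12 Mbps left.
Take all of Client G (6 Mbps, value 51) — 6 Mbps left.
All 6 Mbps of Client H fit (value 24) — 0 remain.
Total value = 123.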